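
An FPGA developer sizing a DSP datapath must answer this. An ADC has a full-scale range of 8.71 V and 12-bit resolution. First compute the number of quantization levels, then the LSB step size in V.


Step 1 — number of quantization levels:
L = 2^N = 2^12 = 4096

Step 2 — LSB step size:
delta = Vfs / L
      = 8.71 / 4096
      = 0.00212646 V

Levels = 4096; step size = 0.00212646 V


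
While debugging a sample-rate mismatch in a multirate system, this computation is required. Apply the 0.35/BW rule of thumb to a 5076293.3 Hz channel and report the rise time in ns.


Rise time from bandwidth relationship:
tr = 0.35 / BW
   = 0.35 / 5076293.3
   = 6.894794672e-08 s
   = 68.9479 ns

68.9479 ns


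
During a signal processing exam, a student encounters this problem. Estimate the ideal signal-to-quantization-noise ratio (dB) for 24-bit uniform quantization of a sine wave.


Theoretical SNR for a full-scale sinusoid:
SNR = 6.02 * N + 1.76
    = 6.02 * 24 + 1.76
    = 144.48 + 1.76
    = 146.24 dB

146.24 dB


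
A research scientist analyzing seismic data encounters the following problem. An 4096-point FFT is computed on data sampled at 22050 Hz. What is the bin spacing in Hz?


DFT frequency resolution:
df = fs / N
   = 22050 / 4096
   = 5.3833 Hz

5.3833 Hz


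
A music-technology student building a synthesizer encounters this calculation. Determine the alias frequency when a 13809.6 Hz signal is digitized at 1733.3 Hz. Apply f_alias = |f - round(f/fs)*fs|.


Compute the nearest integer multiple of fs to the signal:
n = round(13809.6 / 1733.3) = 8
f_alias = |13809.6 - 8 * 1733.3|
        = |13809.6 - 13866.4|
        = 56.8 Hz

56.8


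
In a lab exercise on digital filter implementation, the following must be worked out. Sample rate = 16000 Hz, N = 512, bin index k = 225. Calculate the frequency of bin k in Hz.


Frequency of DFT bin k:
f_k = k * fs / N
    = 225 * 16000 / 512
    = 3600000 / 512
    = 7031.25 Hz

7031.25 Hz


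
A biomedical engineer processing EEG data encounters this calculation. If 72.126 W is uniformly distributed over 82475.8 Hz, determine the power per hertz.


Power spectral density:
PSD = P / BW
    = 72.126 / 82475.8
    = 0.00087451 W/Hz

0.00087451 W/Hz


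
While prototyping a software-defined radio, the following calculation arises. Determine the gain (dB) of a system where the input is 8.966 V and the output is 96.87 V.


Voltage gain in dB:
G = 20 * log10(Vout / Vin)
  = 20 * log10(96.87 / 8.966)
  = 20 * log10(10.804149)
  = 20 * 1.033591
  = 20.67 dB

20.67 dB


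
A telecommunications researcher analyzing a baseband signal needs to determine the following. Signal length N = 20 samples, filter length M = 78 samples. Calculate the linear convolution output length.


Linear convolution output length:
L = N + M - 1
  = 20 + 78 - 1
  = 97 samples

97


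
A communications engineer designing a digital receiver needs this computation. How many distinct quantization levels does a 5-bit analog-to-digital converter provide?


Number of quantization levels = 2^N
= 2^5
= 32

32


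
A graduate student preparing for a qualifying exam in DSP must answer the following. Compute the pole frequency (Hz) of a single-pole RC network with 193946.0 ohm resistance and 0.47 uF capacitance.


Cutoff frequency of a first-order RC filter:
fc = 1 / (2 * pi * R * C)
C = 0.47 uF = 4.7e-07 F
fc = 1 / (2 * pi * 193946.0 * 4.7e-07)
   = 1 / 0.57274136906554
   = 1.745989 Hz

1.745989 Hz


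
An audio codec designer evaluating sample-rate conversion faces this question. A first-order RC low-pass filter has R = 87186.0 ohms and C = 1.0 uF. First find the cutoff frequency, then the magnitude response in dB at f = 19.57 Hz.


Step 1 — cutoff frequency:
fc = 1 / (2*pi*R*C)
C = 1.0 uF = 1e-06 F
fc = 1 / (2*pi*87186.0*1e-06)
   = 1.82546 Hz

Step 2 — magnitude at f = 19.57 Hz:
|H(f)| = 1 / sqrt(1 + (f/fc)^2)
f/fc = 19.57 / 1.82546 = 10.720585
|H| = 1 / sqrt(1 + 114.930943) = 0.0928753
|H|_dB = 20*log10(0.0928753) = -20.64 dB

fc = 1.82546 Hz; |H(19.57 Hz)| = -20.64 dB


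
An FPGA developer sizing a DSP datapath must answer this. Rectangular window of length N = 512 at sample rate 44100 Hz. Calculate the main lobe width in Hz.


Main lobe width for a rectangular window:
Width = 2 * fs / N
      = 2 * 44100 / 512
      = 88200 / 512
      = 172.266 Hz

172.266 Hz


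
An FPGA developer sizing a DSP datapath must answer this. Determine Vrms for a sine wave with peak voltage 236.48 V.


RMS voltage for a sinusoidal waveform:
V_rms = V_peak / sqrt(2)
      = 236.48 / 1.414214
      = 167.217 V

167.217 V


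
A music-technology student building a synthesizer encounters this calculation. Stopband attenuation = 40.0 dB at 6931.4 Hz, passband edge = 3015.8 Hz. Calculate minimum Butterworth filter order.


Butterworth filter order formula:
n = log10(10^(A/10) - 1) / (2 * log10(f_stop/f_pass))
10^(40.0/10) - 1 = 9999.0
f_stop/f_pass = 6931.4 / 3015.8 = 2.2984
n = 5.5337 -> ceil = 6

6


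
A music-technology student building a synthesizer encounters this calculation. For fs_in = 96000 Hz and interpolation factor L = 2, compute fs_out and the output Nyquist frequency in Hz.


Step 1 — output sample rate after interpolation by L:
fs_out = L * fs_in = 2 * 96000 = 192000 Hz

Step 2 — Nyquist frequency of the output stream:
f_Nyq = fs_out / 2 = 192000 / 2 = 96000.0 Hz

fs_out = 192000 Hz; f_Nyquist = 96000.0 Hz


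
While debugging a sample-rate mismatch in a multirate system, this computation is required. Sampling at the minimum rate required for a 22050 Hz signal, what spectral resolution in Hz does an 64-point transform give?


Step 1 — Nyquist sampling rate:
fs = 2 * fmax = 2 * 22050 = 44100 Hz

Step 2 — DFT bin spacing:
df = fs / N = 44100 / 64 = 689.0625 Hz

689.0625 Hz


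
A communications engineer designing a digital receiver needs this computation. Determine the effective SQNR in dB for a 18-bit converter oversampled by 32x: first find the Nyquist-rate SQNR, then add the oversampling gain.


Step 1 — baseline SQNR at Nyquist:
SQNR_base = 6.02*N + 1.76
          = 6.02*18 + 1.76
          = 110.12 dB

Step 2 — oversampling processing gain:
G = 10*log10(OSR) = 10*log10(32) = 15.05 dB

Step 3 — total:
SQNR_total = 110.12 + 15.05 = 125.17 dB

Base SQNR = 110.12 dB; oversampled SQNR = 125.17 dB


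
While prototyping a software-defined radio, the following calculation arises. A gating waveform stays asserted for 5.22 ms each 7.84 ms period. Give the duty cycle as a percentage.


Duty cycle as a percentage:
DC = (t_on / T) * 100
   = (5.22 / 7.84) * 100
   = 0.665816 * 100
   = 66.58 %

66.58 %


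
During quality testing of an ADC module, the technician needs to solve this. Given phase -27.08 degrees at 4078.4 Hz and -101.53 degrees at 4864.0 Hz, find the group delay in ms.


Group delay from phase difference:
tau = -d(phi)/d(omega)
d(phi) = -74.45 deg = -1.299398 rad
d(omega) = 2*pi*(4864.0 - 4078.4) = 4936.0704 rad/s
tau = -(-1.299398) / 4936.0704
    = 0.2632 ms

0.2632 ms


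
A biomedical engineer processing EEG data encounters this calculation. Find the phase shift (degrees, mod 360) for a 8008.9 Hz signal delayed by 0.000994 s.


Phase shift from frequency and time delay:
phi = 360 * f * t_delay
    = 360 * 8008.9 * 0.000994
    = 2865.9 degrees
    mod 360 = 345.9 degrees

345.9 degrees


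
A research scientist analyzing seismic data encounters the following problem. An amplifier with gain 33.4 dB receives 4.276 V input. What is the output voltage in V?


Output voltage from dB gain:
V_out = V_in * 10^(gain_dB / 20)
      = 4.276 * 10^(33.4 / 20)
      = 4.276 * 46.773514
      = 200.0035 V

200.0035 V


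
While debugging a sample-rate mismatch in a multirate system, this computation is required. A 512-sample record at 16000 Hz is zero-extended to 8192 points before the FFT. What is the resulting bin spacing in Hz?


Frequency resolution after zero-padding:
N_padded = 512 * 16 = 8192
df = fs / N_padded
   = 16000 / 8192
   = 1.9531 Hz

1.9531 Hz


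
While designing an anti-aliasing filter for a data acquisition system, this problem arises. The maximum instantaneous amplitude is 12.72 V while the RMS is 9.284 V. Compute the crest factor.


Crest factor is the ratio of peak to RMS:
CF = V_peak / V_rms
   = 12.72 / 9.284
   = 1.3701

1.3701


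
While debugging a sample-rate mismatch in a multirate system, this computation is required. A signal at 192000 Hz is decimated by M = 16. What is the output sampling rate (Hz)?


Decimation reduces the sample rate:
fs_out = fs_in / M
       = 192000 / 16
       = 12000.0 Hz

12000.0 Hz


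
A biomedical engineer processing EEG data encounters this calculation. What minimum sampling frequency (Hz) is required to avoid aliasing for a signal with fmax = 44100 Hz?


The Nyquist rate is twice the maximum frequency component.
fs_min = 2 * fmax
      = 2 * 44100
      = 88200 Hz

88200


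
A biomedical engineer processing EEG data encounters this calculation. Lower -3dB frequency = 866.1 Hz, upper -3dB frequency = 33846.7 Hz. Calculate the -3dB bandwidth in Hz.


Bandwidth is the difference of -3dB frequencies:
BW = f_high - f_low
   = 33846.7 - 866.1
   = 32980.6 Hz

32980.6 Hz


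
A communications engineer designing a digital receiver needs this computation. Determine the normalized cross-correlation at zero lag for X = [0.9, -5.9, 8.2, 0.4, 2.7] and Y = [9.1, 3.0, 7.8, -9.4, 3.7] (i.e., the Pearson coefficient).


Pearson correlation coefficient (population):
r = cov(X,Y) / (std(X) * std(Y))
Mean X = 1.26, Mean Y = 2.84
Cov(X,Y) = 8.5576
Std(X) = 4.524865, Std(Y) = 6.547855
r = 0.2888

0.2888


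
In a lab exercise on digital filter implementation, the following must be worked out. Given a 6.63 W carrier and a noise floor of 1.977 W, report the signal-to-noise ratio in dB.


SNR in decibels:
SNR = 10 * log10(Ps / Pn)
    = 10 * log10(6.63 / 1.977)
    = 10 * log10(3.3536)
    = 10 * 0.5255
    = 5.26 dB

5.26 dB


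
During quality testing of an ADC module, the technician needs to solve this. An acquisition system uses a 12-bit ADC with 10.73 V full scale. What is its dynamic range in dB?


Dynamic range from full-scale to LSB:
V_min = V_max / 2^bits = 10.73 / 2^12
DR = 20 * log10(V_max / V_min)
   = 20 * log10(2^12)
   = 20 * 12 * log10(2)
   = 72.25 dB

72.25 dB


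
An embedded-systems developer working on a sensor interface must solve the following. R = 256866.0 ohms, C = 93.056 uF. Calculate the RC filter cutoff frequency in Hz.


Cutoff frequency of a first-order RC filter:
fc = 1 / (2 * pi * R * C)
C = 93.056 uF = 9.3056e-05 F
fc = 1 / (2 * pi * 256866.0 * 9.3056e-05)
   = 1 / 150.18649142552
   = 0.006658 Hz

0.006658 Hz


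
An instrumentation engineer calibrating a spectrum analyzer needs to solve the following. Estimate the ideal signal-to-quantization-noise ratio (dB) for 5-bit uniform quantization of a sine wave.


Theoretical SNR for a full-scale sinusoid:
SNR = 6.02 * N + 1.76
    = 6.02 * 5 + 1.76
    = 30.1 + 1.76
    = 31.86 dB

31.86 dB


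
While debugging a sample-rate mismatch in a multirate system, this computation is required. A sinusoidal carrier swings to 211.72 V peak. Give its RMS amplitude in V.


RMS voltage for a sinusoidal waveform:
V_rms = V_peak / sqrt(2)
      = 211.72 / 1.414214
      = 149.709 V

149.709 V


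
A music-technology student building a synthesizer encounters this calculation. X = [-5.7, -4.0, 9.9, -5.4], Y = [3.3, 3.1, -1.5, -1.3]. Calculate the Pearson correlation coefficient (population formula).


Pearson correlation coefficient (population):
r = cov(X,Y) / (std(X) * std(Y))
Mean X = -1.3, Mean Y = 0.9
Cov(X,Y) = -8.59
Std(X) = 6.498077, Std(Y) = 2.302173
r = -0.5742

-0.5742


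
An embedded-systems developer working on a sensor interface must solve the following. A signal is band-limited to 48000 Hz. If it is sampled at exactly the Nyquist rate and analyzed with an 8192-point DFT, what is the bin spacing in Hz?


Step 1 — Nyquist sampling rate:
fs = 2 * fmax = 2 * 48000 = 96000 Hz

Step 2 — DFT bin spacing:
df = fs / N = 96000 / 8192 = 11.7188 Hz

11.7188 Hz


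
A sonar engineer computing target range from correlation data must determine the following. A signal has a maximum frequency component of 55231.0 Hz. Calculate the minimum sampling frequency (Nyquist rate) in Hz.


The Nyquist rate is twice the maximum frequency component.
fs_min = 2 * fmax
      = 2 * 55231.0
      = 110462.0 Hz

110462.0


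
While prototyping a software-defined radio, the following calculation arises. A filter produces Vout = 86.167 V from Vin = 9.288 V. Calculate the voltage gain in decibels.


Voltage gain in dB:
G = 20 * log10(Vout / Vin)
  = 20 * log10(86.167 / 9.288)
  = 20 * log10(9.277239)
  = 20 * 0.967419
  = 19.35 dB

19.35 dB


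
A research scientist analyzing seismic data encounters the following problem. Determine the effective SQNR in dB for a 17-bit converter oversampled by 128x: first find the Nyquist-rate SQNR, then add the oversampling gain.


Step 1 — baseline SQNR at Nyquist:
SQNR_base = 6.02*N + 1.76
          = 6.02*17 + 1.76
          = 104.1 dB

Step 2 — oversampling processing gain:
G = 10*log10(OSR) = 10*log10(128) = 21.07 dB

Step 3 — total:
SQNR_total = 104.1 + 21.07 = 125.17 dB

Base SQNR = 104.1 dB; oversampled SQNR = 125.17 dB


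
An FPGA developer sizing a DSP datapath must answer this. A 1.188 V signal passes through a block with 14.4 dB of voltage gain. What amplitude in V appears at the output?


Output voltage from dB gain:
V_out = V_in * 10^(gain_dB / 20)
      = 1.188 * 10^(14.4 / 20)
      = 1.188 * 5.248075
      = 6.2347 V

6.2347 V


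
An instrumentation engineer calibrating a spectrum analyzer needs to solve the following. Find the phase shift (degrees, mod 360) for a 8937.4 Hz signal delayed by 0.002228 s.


Phase shift from frequency and time delay:
phi = 360 * f * t_delay
    = 360 * 8937.4 * 0.002228
    = 7168.51 degrees
    mod 360 = 328.51 degrees

328.51 degrees


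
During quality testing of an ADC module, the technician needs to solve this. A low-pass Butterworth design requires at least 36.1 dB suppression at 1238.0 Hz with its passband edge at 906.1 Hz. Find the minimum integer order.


Butterworth filter order formula:
n = log10(10^(A/10) - 1) / (2 * log10(f_stop/f_pass))
10^(36.1/10) - 1 = 4072.8028
f_stop/f_pass = 1238.0 / 906.1 = 1.3663
n = 13.3163 -> ceil = 14

14


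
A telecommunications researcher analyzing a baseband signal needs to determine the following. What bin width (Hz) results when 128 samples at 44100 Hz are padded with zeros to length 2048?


Frequency resolution after zero-padding:
N_padded = 128 * 16 = 2048
df = fs / N_padded
   = 44100 / 2048
   = 21.5332 Hz

21.5332 Hz


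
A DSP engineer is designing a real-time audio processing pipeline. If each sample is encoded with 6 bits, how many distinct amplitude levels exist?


Number of quantization levels = 2^N
= 2^6
= 64

64


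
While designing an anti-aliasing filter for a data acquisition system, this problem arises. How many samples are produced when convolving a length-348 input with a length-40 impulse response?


Linear convolution output length:
L = N + M - 1
  = 348 + 40 - 1
  = 387 samples

387


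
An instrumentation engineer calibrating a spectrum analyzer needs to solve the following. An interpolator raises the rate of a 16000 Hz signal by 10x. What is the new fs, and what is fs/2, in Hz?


Step 1 — output sample rate after interpolation by L:
fs_out = L * fs_in = 10 * 16000 = 160000 Hz

Step 2 — Nyquist frequency of the output stream:
f_Nyq = fs_out / 2 = 160000 / 2 = 80000.0 Hz

fs_out = 160000 Hz; f_Nyquist = 80000.0 Hz


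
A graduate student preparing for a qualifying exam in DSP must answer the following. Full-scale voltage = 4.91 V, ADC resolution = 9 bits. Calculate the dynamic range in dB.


Dynamic range from full-scale to LSB:
V_min = V_max / 2^bits = 4.91 / 2^9
DR = 20 * log10(V_max / V_min)
   = 20 * log10(2^9)
   = 20 * 9 * log10(2)
   = 54.19 dB

54.19 dB


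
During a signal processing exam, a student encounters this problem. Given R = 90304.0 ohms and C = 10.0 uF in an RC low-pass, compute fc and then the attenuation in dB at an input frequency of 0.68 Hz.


Step 1 — cutoff frequency:
fc = 1 / (2*pi*R*C)
C = 10.0 uF = 1e-05 F
fc = 1 / (2*pi*90304.0*1e-05)
   = 0.176244 Hz

Step 2 — magnitude at f = 0.68 Hz:
|H(f)| = 1 / sqrt(1 + (f/fc)^2)
f/fc = 0.68 / 0.176244 = 3.858287
|H| = 1 / sqrt(1 + 14.886379) = 0.2508924
|H|_dB = 20*log10(0.2508924) = -12.01 dB

fc = 0.176244 Hz; |H(0.68 Hz)| = -12.01 dB


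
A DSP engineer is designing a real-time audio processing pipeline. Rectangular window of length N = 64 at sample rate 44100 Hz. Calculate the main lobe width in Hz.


Main lobe width for a rectangular window:
Width = 2 * fs / N
      = 2 * 44100 / 64
      = 88200 / 64
      = 1378.125 Hz

1378.125 Hz


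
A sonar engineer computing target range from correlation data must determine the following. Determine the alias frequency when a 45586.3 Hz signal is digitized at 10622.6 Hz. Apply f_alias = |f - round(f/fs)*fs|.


Compute the nearest integer multiple of fs to the signal:
n = round(45586.3 / 10622.6) = 4
f_alias = |45586.3 - 4 * 10622.6|
        = |45586.3 - 42490.4|
        = 3095.9 Hz

3095.9


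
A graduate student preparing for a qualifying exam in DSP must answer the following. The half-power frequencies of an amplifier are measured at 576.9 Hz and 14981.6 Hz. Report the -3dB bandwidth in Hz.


Bandwidth is the difference of -3dB frequencies:
BW = f_high - f_low
   = 14981.6 - 576.9
   = 14404.7 Hz

14404.7 Hz


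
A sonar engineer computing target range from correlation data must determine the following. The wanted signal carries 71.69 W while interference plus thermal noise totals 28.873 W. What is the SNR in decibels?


SNR in decibels:
SNR = 10 * log10(Ps / Pn)
    = 10 * log10(71.69 / 28.873)
    = 10 * log10(2.4829)
    = 10 * 0.395
    = 3.95 dB

3.95 dB


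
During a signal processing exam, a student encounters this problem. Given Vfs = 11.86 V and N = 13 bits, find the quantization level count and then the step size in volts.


Step 1 — number of quantization levels:
L = 2^N = 2^13 = 8192

Step 2 — LSB step size:
delta = Vfs / L
      = 11.86 / 8192
      = 0.00144775 V

Levels = 8192; step size = 0.00144775 V


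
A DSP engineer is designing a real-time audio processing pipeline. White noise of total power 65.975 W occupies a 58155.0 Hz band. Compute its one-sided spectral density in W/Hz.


Power spectral density:
PSD = P / BW
    = 65.975 / 58155.0
    = 0.00113447 W/Hz

0.00113447 W/Hz


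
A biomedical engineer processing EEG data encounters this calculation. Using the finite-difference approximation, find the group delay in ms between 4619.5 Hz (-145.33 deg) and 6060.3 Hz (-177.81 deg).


Group delay from phase difference:
tau = -d(phi)/d(omega)
d(phi) = -32.48 deg = -0.566883 rad
d(omega) = 2*pi*(6060.3 - 4619.5) = 9052.8134 rad/s
tau = -(-0.566883) / 9052.8134
    = 0.0626 ms

0.0626 ms


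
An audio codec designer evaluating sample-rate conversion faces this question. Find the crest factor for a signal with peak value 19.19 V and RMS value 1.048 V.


Crest factor is the ratio of peak to RMS:
CF = V_peak / V_rms
   = 19.19 / 1.048
   = 18.3111

18.3111


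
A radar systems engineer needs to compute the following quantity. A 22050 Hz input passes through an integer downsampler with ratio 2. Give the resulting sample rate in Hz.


Decimation reduces the sample rate:
fs_out = fs_in / M
       = 22050 / 2
       = 11025.0 Hz

11025.0 Hz


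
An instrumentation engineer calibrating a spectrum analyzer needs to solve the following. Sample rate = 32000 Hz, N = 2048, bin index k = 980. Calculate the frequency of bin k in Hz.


Frequency of DFT bin k:
f_k = k * fs / N
    = 980 * 32000 / 2048
    = 31360000 / 2048
    = 15312.5 Hz

15312.5 Hz


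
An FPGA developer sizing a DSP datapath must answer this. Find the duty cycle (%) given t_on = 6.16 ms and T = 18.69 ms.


Duty cycle as a percentage:
DC = (t_on / T) * 100
   = (6.16 / 18.69) * 100
   = 0.329588 * 100
   = 32.96 %

32.96 %


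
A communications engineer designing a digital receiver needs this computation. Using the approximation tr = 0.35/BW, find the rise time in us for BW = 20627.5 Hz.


Rise time from bandwidth relationship:
tr = 0.35 / BW
   = 0.35 / 20627.5
   = 1.696764029e-05 s
   = 16.9676 us

16.9676 us


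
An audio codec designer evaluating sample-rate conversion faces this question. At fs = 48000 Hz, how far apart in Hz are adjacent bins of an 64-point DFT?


DFT frequency resolution:
df = fs / N
   = 48000 / 64
   = 750.0 Hz

750.0 Hz


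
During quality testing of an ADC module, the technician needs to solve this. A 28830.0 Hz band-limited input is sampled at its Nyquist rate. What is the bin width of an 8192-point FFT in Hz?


Step 1 — Nyquist sampling rate:
fs = 2 * fmax = 2 * 28830.0 = 57660.0 Hz

Step 2 — DFT bin spacing:
df = fs / N = 57660.0 / 8192 = 7.0386 Hz

7.0386 Hz


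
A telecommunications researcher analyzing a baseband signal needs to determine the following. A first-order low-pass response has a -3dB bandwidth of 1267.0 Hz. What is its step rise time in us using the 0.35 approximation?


Rise time from bandwidth relationship:
tr = 0.35 / BW
   = 0.35 / 1267.0
   = 0.0002762430939 s
   = 276.2431 us

276.2431 us


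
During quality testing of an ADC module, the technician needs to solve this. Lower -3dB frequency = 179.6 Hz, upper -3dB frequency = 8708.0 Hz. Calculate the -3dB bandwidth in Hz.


Bandwidth is the difference of -3dB frequencies:
BW = f_high - f_low
   = 8708.0 - 179.6
   = 8528.4 Hz

8528.4 Hz


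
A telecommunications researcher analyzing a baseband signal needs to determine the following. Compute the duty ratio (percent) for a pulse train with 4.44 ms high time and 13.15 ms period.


Duty cycle as a percentage:
DC = (t_on / T) * 100
   = (4.44 / 13.15) * 100
   = 0.337643 * 100
   = 33.76 %

33.76 %


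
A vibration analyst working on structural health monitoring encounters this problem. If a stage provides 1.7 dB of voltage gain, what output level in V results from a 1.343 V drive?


Output voltage from dB gain:
V_out = V_in * 10^(gain_dB / 20)
      = 1.343 * 10^(1.7 / 20)
      = 1.343 * 1.216186
      = 1.6333 V

1.6333 V


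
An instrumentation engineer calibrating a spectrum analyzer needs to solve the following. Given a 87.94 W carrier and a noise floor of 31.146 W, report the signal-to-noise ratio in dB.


SNR in decibels:
SNR = 10 * log10(Ps / Pn)
    = 10 * log10(87.94 / 31.146)
    = 10 * log10(2.8235)
    = 10 * 0.4508
    = 4.51 dB

4.51 dB


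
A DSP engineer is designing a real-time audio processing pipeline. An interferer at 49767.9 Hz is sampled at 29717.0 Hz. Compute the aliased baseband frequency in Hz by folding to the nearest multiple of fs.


Compute the nearest integer multiple of fs to the signal:
n = round(49767.9 / 29717.0) = 2
f_alias = |49767.9 - 2 * 29717.0|
        = |49767.9 - 59434.0|
        = 9666.1 Hz

9666.1


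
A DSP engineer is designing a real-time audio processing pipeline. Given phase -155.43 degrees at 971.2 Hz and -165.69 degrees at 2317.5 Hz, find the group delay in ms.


Group delay from phase difference:
tau = -d(phi)/d(omega)
d(phi) = -10.26 deg = -0.179071 rad
d(omega) = 2*pi*(2317.5 - 971.2) = 8459.0524 rad/s
tau = -(-0.179071) / 8459.0524
    = 0.0212 ms

0.0212 ms


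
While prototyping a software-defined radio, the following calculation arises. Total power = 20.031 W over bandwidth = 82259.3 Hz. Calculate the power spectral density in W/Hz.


Power spectral density:
PSD = P / BW
    = 20.031 / 82259.3
    = 0.00024351 W/Hz

0.00024351 W/Hz


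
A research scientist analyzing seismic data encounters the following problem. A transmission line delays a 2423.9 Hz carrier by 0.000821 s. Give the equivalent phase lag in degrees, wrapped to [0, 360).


Phase shift from frequency and time delay:
phi = 360 * f * t_delay
    = 360 * 2423.9 * 0.000821
    = 716.41 degrees
    mod 360 = 356.41 degrees

356.41 degrees


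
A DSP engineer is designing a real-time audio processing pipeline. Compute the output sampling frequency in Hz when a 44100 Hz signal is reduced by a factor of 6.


Decimation reduces the sample rate:
fs_out = fs_in / M
       = 44100 / 6
       = 7350.0 Hz

7350.0 Hz


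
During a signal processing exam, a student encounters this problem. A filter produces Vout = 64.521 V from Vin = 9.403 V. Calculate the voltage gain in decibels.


Voltage gain in dB:
G = 20 * log10(Vout / Vin)
  = 20 * log10(64.521 / 9.403)
  = 20 * log10(6.861746)
  = 20 * 0.836435
  = 16.73 dB

16.73 dB


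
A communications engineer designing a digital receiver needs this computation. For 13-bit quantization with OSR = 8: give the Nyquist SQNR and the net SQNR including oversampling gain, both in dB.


Step 1 — baseline SQNR at Nyquist:
SQNR_base = 6.02*N + 1.76
          = 6.02*13 + 1.76
          = 80.02 dB

Step 2 — oversampling processing gain:
G = 10*log10(OSR) = 10*log10(8) = 9.03 dB

Step 3 — total:
SQNR_total = 80.02 + 9.03 = 89.05 dB

Base SQNR = 80.02 dB; oversampled SQNR = 89.05 dB


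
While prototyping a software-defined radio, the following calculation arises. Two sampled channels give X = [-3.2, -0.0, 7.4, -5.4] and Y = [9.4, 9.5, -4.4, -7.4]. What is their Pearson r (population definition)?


Pearson correlation coefficient (population):
r = cov(X,Y) / (std(X) * std(Y))
Mean X = -0.3, Mean Y = 1.775
Cov(X,Y) = -5.1375
Std(X) = 4.84252, Std(Y) = 7.748024
r = -0.1369

-0.1369


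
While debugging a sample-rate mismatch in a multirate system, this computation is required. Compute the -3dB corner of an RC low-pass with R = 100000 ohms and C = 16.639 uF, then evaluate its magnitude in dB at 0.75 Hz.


Step 1 — cutoff frequency:
fc = 1 / (2*pi*R*C)
C = 16.639 uF = 1.6639e-05 F
fc = 1 / (2*pi*100000*1.6639e-05)
   = 0.0956517 Hz

Step 2 — magnitude at f = 0.75 Hz:
|H(f)| = 1 / sqrt(1 + (f/fc)^2)
f/fc = 0.75 / 0.0956517 = 7.840948
|H| = 1 / sqrt(1 + 61.480466) = 0.1265109
|H|_dB = 20*log10(0.1265109) = -17.96 dB

fc = 0.0956517 Hz; |H(0.75 Hz)| = -17.96 dB


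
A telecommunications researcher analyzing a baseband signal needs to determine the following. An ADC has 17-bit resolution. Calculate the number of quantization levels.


Number of quantization levels = 2^N
= 2^17
= 131072

131072


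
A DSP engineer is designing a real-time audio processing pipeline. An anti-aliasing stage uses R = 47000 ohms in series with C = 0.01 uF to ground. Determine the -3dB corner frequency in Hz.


Cutoff frequency of a first-order RC filter:
fc = 1 / (2 * pi * R * C)
C = 0.01 uF = 1e-08 F
fc = 1 / (2 * pi * 47000 * 1e-08)
   = 1 / 0.0029530970943744
   = 338.627538 Hz

338.627538 Hz


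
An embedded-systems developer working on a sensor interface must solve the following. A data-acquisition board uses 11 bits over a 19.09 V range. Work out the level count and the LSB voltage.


Step 1 — number of quantization levels:
L = 2^N = 2^11 = 2048

Step 2 — LSB step size:
delta = Vfs / L
      = 19.09 / 2048
      = 0.00932129 V

Levels = 2048; step size = 0.00932129 V


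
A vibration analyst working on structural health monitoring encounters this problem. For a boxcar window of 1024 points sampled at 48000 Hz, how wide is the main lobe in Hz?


Main lobe width for a rectangular window:
Width = 2 * fs / N
      = 2 * 48000 / 1024
      = 96000 / 1024
      = 93.75 Hz

93.75 Hz


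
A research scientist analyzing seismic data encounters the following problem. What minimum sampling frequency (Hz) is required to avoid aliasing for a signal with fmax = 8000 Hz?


The Nyquist rate is twice the maximum frequency component.
fs_min = 2 * fmax
      = 2 * 8000
      = 16000 Hz

16000


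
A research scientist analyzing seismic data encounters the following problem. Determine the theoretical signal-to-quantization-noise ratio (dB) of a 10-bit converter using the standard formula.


Theoretical SNR for a full-scale sinusoid:
SNR = 6.02 * N + 1.76
    = 6.02 * 10 + 1.76
    = 60.2 + 1.76
    = 61.96 dB

61.96 dB


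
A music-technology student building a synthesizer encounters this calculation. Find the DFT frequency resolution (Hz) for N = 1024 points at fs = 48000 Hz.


DFT frequency resolution:
df = fs / N
   = 48000 / 1024
   = 46.875 Hz

46.875 Hz


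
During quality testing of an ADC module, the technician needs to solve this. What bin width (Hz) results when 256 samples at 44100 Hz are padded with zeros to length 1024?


Frequency resolution after zero-padding:
N_padded = 256 * 4 = 1024
df = fs / N_padded
   = 44100 / 1024
   = 43.0664 Hz

43.0664 Hz


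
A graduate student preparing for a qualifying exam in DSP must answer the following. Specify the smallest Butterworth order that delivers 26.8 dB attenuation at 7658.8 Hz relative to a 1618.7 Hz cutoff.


Butterworth filter order formula:
n = log10(10^(A/10) - 1) / (2 * log10(f_stop/f_pass))
10^(26.8/10) - 1 = 477.6301
f_stop/f_pass = 7658.8 / 1618.7 = 4.7315
n = 1.9845 -> ceil = 2

2


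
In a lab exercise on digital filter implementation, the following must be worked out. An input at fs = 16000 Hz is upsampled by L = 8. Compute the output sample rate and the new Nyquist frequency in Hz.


Step 1 — output sample rate after interpolation by L:
fs_out = L * fs_in = 8 * 16000 = 128000 Hz

Step 2 — Nyquist frequency of the output stream:
f_Nyq = fs_out / 2 = 128000 / 2 = 64000.0 Hz

fs_out = 128000 Hz; f_Nyquist = 64000.0 Hz


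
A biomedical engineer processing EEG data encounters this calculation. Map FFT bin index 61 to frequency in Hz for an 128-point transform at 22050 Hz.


Frequency of DFT bin k:
f_k = k * fs / N
    = 61 * 22050 / 128
    = 1345050 / 128
    = 10508.203 Hz

10508.203 Hz


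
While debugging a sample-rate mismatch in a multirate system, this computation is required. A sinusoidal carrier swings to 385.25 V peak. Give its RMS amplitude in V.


RMS voltage for a sinusoidal waveform:
V_rms = V_peak / sqrt(2)
      = 385.25 / 1.414214
      = 272.413 V

272.413 V


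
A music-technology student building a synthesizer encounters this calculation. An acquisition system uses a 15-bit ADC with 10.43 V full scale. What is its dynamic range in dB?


Dynamic range from full-scale to LSB:
V_min = V_max / 2^bits = 10.43 / 2^15
DR = 20 * log10(V_max / V_min)
   = 20 * log10(2^15)
   = 20 * 15 * log10(2)
   = 90.31 dB

90.31 dB


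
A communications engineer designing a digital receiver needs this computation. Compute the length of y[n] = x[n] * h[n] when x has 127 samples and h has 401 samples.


Linear convolution output length:
L = N + M - 1
  = 127 + 401 - 1
  = 527 samples

527


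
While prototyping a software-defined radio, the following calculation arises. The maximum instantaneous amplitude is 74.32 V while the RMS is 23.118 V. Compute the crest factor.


Crest factor is the ratio of peak to RMS:
CF = V_peak / V_rms
   = 74.32 / 23.118
   = 3.2148

3.2148


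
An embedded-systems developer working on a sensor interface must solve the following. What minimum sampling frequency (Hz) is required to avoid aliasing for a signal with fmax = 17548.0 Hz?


The Nyquist rate is twice the maximum frequency component.
fs_min = 2 * fmax
      = 2 * 17548.0
      = 35096.0 Hz

35096.0


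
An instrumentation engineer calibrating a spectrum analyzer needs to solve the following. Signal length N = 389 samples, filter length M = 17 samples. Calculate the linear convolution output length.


Linear convolution output length:
L = N + M - 1
  = 389 + 17 - 1
  = 405 samples

405


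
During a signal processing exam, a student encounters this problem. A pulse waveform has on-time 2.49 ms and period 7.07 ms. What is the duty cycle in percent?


Duty cycle as a percentage:
DC = (t_on / T) * 100
   = (2.49 / 7.07) * 100
   = 0.352192 * 100
   = 35.22 %

35.22 %


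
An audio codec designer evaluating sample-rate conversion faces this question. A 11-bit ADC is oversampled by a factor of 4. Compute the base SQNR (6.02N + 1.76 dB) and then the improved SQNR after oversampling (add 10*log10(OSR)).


Step 1 — baseline SQNR at Nyquist:
SQNR_base = 6.02*N + 1.76
          = 6.02*11 + 1.76
          = 67.98 dB

Step 2 — oversampling processing gain:
G = 10*log10(OSR) = 10*log10(4) = 6.02 dB

Step 3 — total:
SQNR_total = 67.98 + 6.02 = 74.0 dB

Base SQNR = 67.98 dB; oversampled SQNR = 74.0 dB


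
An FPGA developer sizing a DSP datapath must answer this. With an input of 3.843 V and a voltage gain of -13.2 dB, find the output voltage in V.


Output voltage from dB gain:
V_out = V_in * 10^(gain_dB / 20)
      = 3.843 * 10^(-13.2 / 20)
      = 3.843 * 0.218776
      = 0.8408 V

0.8408 V


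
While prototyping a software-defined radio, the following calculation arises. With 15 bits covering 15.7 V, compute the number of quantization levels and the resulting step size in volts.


Step 1 — number of quantization levels:
L = 2^N = 2^15 = 32768

Step 2 — LSB step size:
delta = Vfs / L
      = 15.7 / 32768
      = 0.00047913 V

Levels = 32768; step size = 0.00047913 V


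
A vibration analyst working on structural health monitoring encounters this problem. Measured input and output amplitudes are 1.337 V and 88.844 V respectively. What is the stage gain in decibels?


Voltage gain in dB:
G = 20 * log10(Vout / Vin)
  = 20 * log10(88.844 / 1.337)
  = 20 * log10(66.450262)
  = 20 * 1.822497
  = 36.45 dB

36.45 dB


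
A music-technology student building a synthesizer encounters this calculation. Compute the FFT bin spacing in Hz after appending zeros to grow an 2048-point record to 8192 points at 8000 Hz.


Frequency resolution after zero-padding:
N_padded = 2048 * 4 = 8192
df = fs / N_padded
   = 8000 / 8192
   = 0.9766 Hz

0.9766 Hz


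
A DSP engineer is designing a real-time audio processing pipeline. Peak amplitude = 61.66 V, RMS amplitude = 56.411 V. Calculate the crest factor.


Crest factor is the ratio of peak to RMS:
CF = V_peak / V_rms
   = 61.66 / 56.411
   = 1.093

1.093


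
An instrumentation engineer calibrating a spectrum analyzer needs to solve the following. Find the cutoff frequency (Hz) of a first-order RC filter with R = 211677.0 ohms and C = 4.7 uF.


Cutoff frequency of a first-order RC filter:
fc = 1 / (2 * pi * R * C)
C = 4.7 uF = 4.7e-06 F
fc = 1 / (2 * pi * 211677.0 * 4.7e-06)
   = 1 / 6.2510273364589
   = 0.159974 Hz

0.159974 Hz


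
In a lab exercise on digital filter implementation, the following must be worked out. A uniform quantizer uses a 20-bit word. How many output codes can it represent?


Number of quantization levels = 2^N
= 2^20
= 1048576

1048576


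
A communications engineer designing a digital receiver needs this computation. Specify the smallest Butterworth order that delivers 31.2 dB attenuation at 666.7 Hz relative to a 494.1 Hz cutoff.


Butterworth filter order formula:
n = log10(10^(A/10) - 1) / (2 * log10(f_stop/f_pass))
10^(31.2/10) - 1 = 1317.2567
f_stop/f_pass = 666.7 / 494.1 = 1.3493
n = 11.9881 -> ceil = 12

12


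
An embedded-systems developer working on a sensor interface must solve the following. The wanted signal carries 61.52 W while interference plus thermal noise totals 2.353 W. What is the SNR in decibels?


SNR in decibels:
SNR = 10 * log10(Ps / Pn)
    = 10 * log10(61.52 / 2.353)
    = 10 * log10(26.1453)
    = 10 * 1.4174
    = 14.17 dB

14.17 dB


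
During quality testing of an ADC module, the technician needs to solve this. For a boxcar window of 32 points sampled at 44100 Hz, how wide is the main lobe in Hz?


Main lobe width for a rectangular window:
Width = 2 * fs / N
      = 2 * 44100 / 32
      = 88200 / 32
      = 2756.25 Hz

2756.25 Hz


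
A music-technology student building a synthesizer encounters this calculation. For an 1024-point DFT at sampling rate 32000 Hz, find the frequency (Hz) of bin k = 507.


Frequency of DFT bin k:
f_k = k * fs / N
    = 507 * 32000 / 1024
    = 16224000 / 1024
    = 15843.75 Hz

15843.75 Hz


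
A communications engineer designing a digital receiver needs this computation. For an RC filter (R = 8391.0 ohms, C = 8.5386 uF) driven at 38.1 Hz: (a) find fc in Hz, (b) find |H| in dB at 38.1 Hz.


Step 1 — cutoff frequency:
fc = 1 / (2*pi*R*C)
C = 8.5386 uF = 8.5386e-06 F
fc = 1 / (2*pi*8391.0*8.5386e-06)
   = 2.22136 Hz

Step 2 — magnitude at f = 38.1 Hz:
|H(f)| = 1 / sqrt(1 + (f/fc)^2)
f/fc = 38.1 / 2.22136 = 17.151655
|H| = 1 / sqrt(1 + 294.179269) = 0.0582046
|H|_dB = 20*log10(0.0582046) = -24.7 dB

fc = 2.22136 Hz; |H(38.1 Hz)| = -24.7 dB


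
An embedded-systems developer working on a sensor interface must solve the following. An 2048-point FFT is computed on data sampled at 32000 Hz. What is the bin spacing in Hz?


DFT frequency resolution:
df = fs / N
   = 32000 / 2048
   = 15.625 Hz

15.625 Hz


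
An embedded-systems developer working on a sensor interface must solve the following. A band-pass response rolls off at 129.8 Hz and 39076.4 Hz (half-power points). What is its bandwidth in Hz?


Bandwidth is the difference of -3dB frequencies:
BW = f_high - f_low
   = 39076.4 - 129.8
   = 38946.6 Hz

38946.6 Hz


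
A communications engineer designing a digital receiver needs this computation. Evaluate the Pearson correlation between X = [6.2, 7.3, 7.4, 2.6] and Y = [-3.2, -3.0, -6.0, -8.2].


Pearson correlation coefficient (population):
r = cov(X,Y) / (std(X) * std(Y))
Mean X = 5.875, Mean Y = -5.1
Cov(X,Y) = 3.0975
Std(X) = 1.948557, Std(Y) = 2.147091
r = 0.7404

0.7404


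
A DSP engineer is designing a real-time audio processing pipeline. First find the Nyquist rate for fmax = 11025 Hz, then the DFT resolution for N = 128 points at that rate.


Step 1 — Nyquist sampling rate:
fs = 2 * fmax = 2 * 11025 = 22050 Hz

Step 2 — DFT bin spacing:
df = fs / N = 22050 / 128 = 172.2656 Hz

172.2656 Hz


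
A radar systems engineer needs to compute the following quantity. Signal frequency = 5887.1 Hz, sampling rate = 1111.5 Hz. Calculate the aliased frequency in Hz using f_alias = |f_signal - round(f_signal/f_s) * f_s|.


Compute the nearest integer multiple of fs to the signal:
n = round(5887.1 / 1111.5) = 5
f_alias = |5887.1 - 5 * 1111.5|
        = |5887.1 - 5557.5|
        = 329.6 Hz

329.6


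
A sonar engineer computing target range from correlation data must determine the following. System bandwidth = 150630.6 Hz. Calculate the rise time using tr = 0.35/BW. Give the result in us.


Rise time from bandwidth relationship:
tr = 0.35 / BW
   = 0.35 / 150630.6
   = 2.323565066e-06 s
   = 2.3236 us

2.3236 us


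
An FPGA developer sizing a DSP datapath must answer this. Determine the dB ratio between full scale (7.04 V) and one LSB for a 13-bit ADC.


Dynamic range from full-scale to LSB:
V_min = V_max / 2^bits = 7.04 / 2^13
DR = 20 * log10(V_max / V_min)
   = 20 * log10(2^13)
   = 20 * 13 * log10(2)
   = 78.27 dB

78.27 dB


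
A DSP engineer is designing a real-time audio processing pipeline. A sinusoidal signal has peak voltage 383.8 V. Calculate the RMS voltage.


RMS voltage for a sinusoidal waveform:
V_rms = V_peak / sqrt(2)
      = 383.8 / 1.414214
      = 271.388 V

271.388 V


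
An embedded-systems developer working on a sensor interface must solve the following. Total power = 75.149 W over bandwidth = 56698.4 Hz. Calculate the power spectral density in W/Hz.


Power spectral density:
PSD = P / BW
    = 75.149 / 56698.4
    = 0.00132542 W/Hz

0.00132542 W/Hz
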